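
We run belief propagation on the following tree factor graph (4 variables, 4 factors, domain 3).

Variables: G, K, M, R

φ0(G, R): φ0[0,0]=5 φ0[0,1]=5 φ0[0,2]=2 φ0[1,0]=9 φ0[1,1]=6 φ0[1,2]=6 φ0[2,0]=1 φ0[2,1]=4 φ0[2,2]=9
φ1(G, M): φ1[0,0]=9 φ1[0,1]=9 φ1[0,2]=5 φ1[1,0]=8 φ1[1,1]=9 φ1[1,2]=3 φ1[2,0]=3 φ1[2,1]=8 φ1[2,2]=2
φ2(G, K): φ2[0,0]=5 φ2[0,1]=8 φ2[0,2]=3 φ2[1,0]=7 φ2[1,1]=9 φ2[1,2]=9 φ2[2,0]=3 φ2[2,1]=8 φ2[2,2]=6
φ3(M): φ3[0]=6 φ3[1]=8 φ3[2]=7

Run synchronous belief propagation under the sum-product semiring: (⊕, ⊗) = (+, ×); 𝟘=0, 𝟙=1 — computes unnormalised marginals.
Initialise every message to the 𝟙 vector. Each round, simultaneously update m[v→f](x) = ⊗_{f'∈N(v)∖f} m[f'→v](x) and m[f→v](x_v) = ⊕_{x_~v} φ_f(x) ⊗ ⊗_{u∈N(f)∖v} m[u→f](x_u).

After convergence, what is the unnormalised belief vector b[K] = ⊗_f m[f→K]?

init: all messages = 𝟙 over 3 values
r1 m[φ0→G] = [12, 21, 14]
r1 m[φ0→R] = [15, 15, 17]
r1 m[φ1→G] = [23, 20, 13]
r1 m[φ1→M] = [20, 26, 10]
r1 m[φ2→G] = [16, 25, 17]
r1 m[φ2→K] = [15, 25, 18]
r1 m[φ3→M] = [6, 8, 7]
r1 m[G→φ0] = [1, 1, 1]
r1 m[G→φ1] = [1, 1, 1]
r1 m[G→φ2] = [1, 1, 1]
r1 m[K→φ2] = [1, 1, 1]
r1 m[M→φ1] = [1, 1, 1]
r1 m[M→φ3] = [1, 1, 1]
r1 m[R→φ0] = [1, 1, 1]
r2 m[φ0→G] = [12, 21, 14]
r2 m[φ0→R] = [15, 15, 17]
r2 m[φ1→G] = [23, 20, 13]
r2 m[φ1→M] = [20, 26, 10]
r2 m[φ2→G] = [16, 25, 17]
r2 m[φ2→K] = [15, 25, 18]
r2 m[φ3→M] = [6, 8, 7]
r2 m[G→φ0] = [368, 500, 221]
r2 m[G→φ1] = [192, 525, 238]
r2 m[G→φ2] = [276, 420, 182]
r2 m[K→φ2] = [1, 1, 1]
r2 m[M→φ1] = [6, 8, 7]
r2 m[M→φ3] = [20, 26, 10]
r2 m[R→φ0] = [1, 1, 1]
r3 m[φ0→G] = [12, 21, 14]
r3 m[φ0→R] = [6561, 5724, 5725]
r3 m[φ1→G] = [161, 141, 96]
r3 m[φ1→M] = [6642, 8357, 3011]
r3 m[φ2→G] = [16, 25, 17]
r3 m[φ2→K] = [4866, 7444, 5700]
r3 m[φ3→M] = [6, 8, 7]
r3 m[G→φ0] = [368, 500, 221]
r3 m[G→φ1] = [192, 525, 238]
r3 m[G→φ2] = [276, 420, 182]
r3 m[K→φ2] = [1, 1, 1]
r3 m[M→φ1] = [6, 8, 7]
r3 m[M→φ3] = [20, 26, 10]
r3 m[R→φ0] = [1, 1, 1]
r4 m[φ0→G] = [12, 21, 14]
r4 m[φ0→R] = [6561, 5724, 5725]
r4 m[φ1→G] = [161, 141, 96]
r4 m[φ1→M] = [6642, 8357, 3011]
r4 m[φ2→G] = [16, 25, 17]
r4 m[φ2→K] = [4866, 7444, 5700]
r4 m[φ3→M] = [6, 8, 7]
r4 m[G→φ0] = [2576, 3525, 1632]
r4 m[G→φ1] = [192, 525, 238]
r4 m[G→φ2] = [1932, 2961, 1344]
r4 m[K→φ2] = [1, 1, 1]
r4 m[M→φ1] = [6, 8, 7]
r4 m[M→φ3] = [6642, 8357, 3011]
r4 m[R→φ0] = [1, 1, 1]
r5 m[φ0→G] = [12, 21, 14]
r5 m[φ0→R] = [46237, 40558, 40990]
r5 m[φ1→G] = [161, 141, 96]
r5 m[φ1→M] = [6642, 8357, 3011]
r5 m[φ2→G] = [16, 25, 17]
r5 m[φ2→K] = [34419, 52857, 40509]
r5 m[φ3→M] = [6, 8, 7]
r5 m[G→φ0] = [2576, 3525, 1632]
r5 m[G→φ1] = [192, 525, 238]
r5 m[G→φ2] = [1932, 2961, 1344]
r5 m[K→φ2] = [1, 1, 1]
r5 m[M→φ1] = [6, 8, 7]
r5 m[M→φ3] = [6642, 8357, 3011]
r5 m[R→φ0] = [1, 1, 1]
r6 m[φ0→G] = [12, 21, 14]
r6 m[φ0→R] = [46237, 40558, 40990]
r6 m[φ1→G] = [161, 141, 96]
r6 m[φ1→M] = [6642, 8357, 3011]
r6 m[φ2→G] = [16, 25, 17]
r6 m[φ2→K] = [34419, 52857, 40509]
r6 m[φ3→M] = [6, 8, 7]
r6 m[G→φ0] = [2576, 3525, 1632]
r6 m[G→φ1] = [192, 525, 238]
r6 m[G→φ2] = [1932, 2961, 1344]
r6 m[K→φ2] = [1, 1, 1]
r6 m[M→φ1] = [6, 8, 7]
r6 m[M→φ3] = [6642, 8357, 3011]
r6 m[R→φ0] = [1, 1, 1]
fixed point reached at round 6
b[K] = ⊗ incoming = [34419, 52857, 40509]

b[K] = [34419, 52857, 40509]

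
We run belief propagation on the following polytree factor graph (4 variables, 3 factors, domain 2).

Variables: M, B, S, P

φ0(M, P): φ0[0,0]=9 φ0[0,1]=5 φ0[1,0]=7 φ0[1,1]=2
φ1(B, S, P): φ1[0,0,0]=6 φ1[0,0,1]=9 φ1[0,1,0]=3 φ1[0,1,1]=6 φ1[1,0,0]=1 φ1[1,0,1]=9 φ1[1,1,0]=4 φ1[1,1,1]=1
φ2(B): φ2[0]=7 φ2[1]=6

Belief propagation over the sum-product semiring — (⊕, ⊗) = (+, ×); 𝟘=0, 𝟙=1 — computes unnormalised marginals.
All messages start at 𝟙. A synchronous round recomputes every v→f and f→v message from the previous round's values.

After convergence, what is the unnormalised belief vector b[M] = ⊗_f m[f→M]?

b[M] = [1662, 981]

init: all messages = 𝟙 over 2 values
r1 m[φ0→M] = [14, 9]
r1 m[φ0→P] = [16, 7]
r1 m[φ1→B] = [24, 15]
r1 m[φ1→S] = [25, 14]
r1 m[φ1→P] = [14, 25]
r1 m[φ2→B] = [7, 6]
r1 m[M→φ0] = [1, 1]
r1 m[B→φ1] = [1, 1]
r1 m[B→φ2] = [1, 1]
r1 m[S→φ1] = [1, 1]
r1 m[P→φ0] = [1, 1]
r1 m[P→φ1] = [1, 1]
r2 m[φ0→M] = [14, 9]
r2 m[φ0→P] = [16, 7]
r2 m[φ1→B] = [24, 15]
r2 m[φ1→S] = [25, 14]
r2 m[φ1→P] = [14, 25]
r2 m[φ2→B] = [7, 6]
r2 m[M→φ0] = [1, 1]
r2 m[B→φ1] = [7, 6]
r2 m[B→φ2] = [24, 15]
r2 m[S→φ1] = [1, 1]
r2 m[P→φ0] = [14, 25]
r2 m[P→φ1] = [16, 7]
r3 m[φ0→M] = [251, 148]
r3 m[φ0→P] = [16, 7]
r3 m[φ1→B] = [249, 150]
r3 m[φ1→S] = [1587, 1056]
r3 m[φ1→P] = [93, 165]
r3 m[φ2→B] = [7, 6]
r3 m[M→φ0] = [1, 1]
r3 m[B→φ1] = [7, 6]
r3 m[B→φ2] = [24, 15]
r3 m[S→φ1] = [1, 1]
r3 m[P→φ0] = [14, 25]
r3 m[P→φ1] = [16, 7]
r4 m[φ0→M] = [251, 148]
r4 m[φ0→P] = [16, 7]
r4 m[φ1→B] = [249, 150]
r4 m[φ1→S] = [1587, 1056]
r4 m[φ1→P] = [93, 165]
r4 m[φ2→B] = [7, 6]
r4 m[M→φ0] = [1, 1]
r4 m[B→φ1] = [7, 6]
r4 m[B→φ2] = [249, 150]
r4 m[S→φ1] = [1, 1]
r4 m[P→φ0] = [93, 165]
r4 m[P→φ1] = [16, 7]
r5 m[φ0→M] = [1662, 981]
r5 m[φ0→P] = [16, 7]
r5 m[φ1→B] = [249, 150]
r5 m[φ1→S] = [1587, 1056]
r5 m[φ1→P] = [93, 165]
r5 m[φ2→B] = [7, 6]
r5 m[M→φ0] = [1, 1]
r5 m[B→φ1] = [7, 6]
r5 m[B→φ2] = [249, 150]
r5 m[S→φ1] = [1, 1]
r5 m[P→φ0] = [93, 165]
r5 m[P→φ1] = [16, 7]
r6 m[φ0→M] = [1662, 981]
r6 m[φ0→P] = [16, 7]
r6 m[φ1→B] = [249, 150]
r6 m[φ1→S] = [1587, 1056]
r6 m[φ1→P] = [93, 165]
r6 m[φ2→B] = [7, 6]
r6 m[M→φ0] = [1, 1]
r6 m[B→φ1] = [7, 6]
r6 m[B→φ2] = [249, 150]
r6 m[S→φ1] = [1, 1]
r6 m[P→φ0] = [93, 165]
r6 m[P→φ1] = [16, 7]
fixed point reached at round 6
b[M] = ⊗ incoming = [1662, 981]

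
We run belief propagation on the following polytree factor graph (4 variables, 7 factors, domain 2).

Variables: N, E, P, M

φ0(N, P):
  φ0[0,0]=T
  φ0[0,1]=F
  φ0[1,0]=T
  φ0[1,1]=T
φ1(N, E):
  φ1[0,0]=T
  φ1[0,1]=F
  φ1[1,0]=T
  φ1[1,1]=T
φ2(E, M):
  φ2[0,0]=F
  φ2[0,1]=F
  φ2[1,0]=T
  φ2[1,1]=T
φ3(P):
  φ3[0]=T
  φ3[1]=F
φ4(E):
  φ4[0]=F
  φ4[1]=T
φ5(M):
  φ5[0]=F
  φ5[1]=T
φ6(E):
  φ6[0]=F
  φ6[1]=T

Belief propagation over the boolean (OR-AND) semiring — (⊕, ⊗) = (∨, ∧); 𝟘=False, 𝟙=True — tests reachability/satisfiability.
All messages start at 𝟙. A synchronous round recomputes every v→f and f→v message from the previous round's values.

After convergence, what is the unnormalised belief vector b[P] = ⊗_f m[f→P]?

init: all messages = 𝟙 over 2 values
r1 m[φ0→N] = [T, T]
r1 m[φ0→P] = [T, T]
r1 m[φ1→N] = [T, T]
r1 m[φ1→E] = [T, T]
r1 m[φ2→E] = [F, T]
r1 m[φ2→M] = [T, T]
r1 m[φ3→P] = [T, F]
r1 m[φ4→E] = [F, T]
r1 m[φ5→M] = [F, T]
r1 m[φ6→E] = [F, T]
r1 m[N→φ0] = [T, T]
r1 m[N→φ1] = [T, T]
r1 m[E→φ1] = [T, T]
r1 m[E→φ2] = [T, T]
r1 m[E→φ4] = [T, T]
r1 m[E→φ6] = [T, T]
r1 m[P→φ0] = [T, T]
r1 m[P→φ3] = [T, T]
r1 m[M→φ2] = [T, T]
r1 m[M→φ5] = [T, T]
r2 m[φ0→N] = [T, T]
r2 m[φ0→P] = [T, T]
r2 m[φ1→N] = [T, T]
r2 m[φ1→E] = [T, T]
r2 m[φ2→E] = [F, T]
r2 m[φ2→M] = [T, T]
r2 m[φ3→P] = [T, F]
r2 m[φ4→E] = [F, T]
r2 m[φ5→M] = [F, T]
r2 m[φ6→E] = [F, T]
r2 m[N→φ0] = [T, T]
r2 m[N→φ1] = [T, T]
r2 m[E→φ1] = [F, T]
r2 m[E→φ2] = [F, T]
r2 m[E→φ4] = [F, T]
r2 m[E→φ6] = [F, T]
r2 m[P→φ0] = [T, F]
r2 m[P→φ3] = [T, T]
r2 m[M→φ2] = [F, T]
r2 m[M→φ5] = [T, T]
r3 m[φ0→N] = [T, T]
r3 m[φ0→P] = [T, T]
r3 m[φ1→N] = [F, T]
r3 m[φ1→E] = [T, T]
r3 m[φ2→E] = [F, T]
r3 m[φ2→M] = [T, T]
r3 m[φ3→P] = [T, F]
r3 m[φ4→E] = [F, T]
r3 m[φ5→M] = [F, T]
r3 m[φ6→E] = [F, T]
r3 m[N→φ0] = [T, T]
r3 m[N→φ1] = [T, T]
r3 m[E→φ1] = [F, T]
r3 m[E→φ2] = [F, T]
r3 m[E→φ4] = [F, T]
r3 m[E→φ6] = [F, T]
r3 m[P→φ0] = [T, F]
r3 m[P→φ3] = [T, T]
r3 m[M→φ2] = [F, T]
r3 m[M→φ5] = [T, T]
r4 m[φ0→N] = [T, T]
r4 m[φ0→P] = [T, T]
r4 m[φ1→N] = [F, T]
r4 m[φ1→E] = [T, T]
r4 m[φ2→E] = [F, T]
r4 m[φ2→M] = [T, T]
r4 m[φ3→P] = [T, F]
r4 m[φ4→E] = [F, T]
r4 m[φ5→M] = [F, T]
r4 m[φ6→E] = [F, T]
r4 m[N→φ0] = [F, T]
r4 m[N→φ1] = [T, T]
r4 m[E→φ1] = [F, T]
r4 m[E→φ2] = [F, T]
r4 m[E→φ4] = [F, T]
r4 m[E→φ6] = [F, T]
r4 m[P→φ0] = [T, F]
r4 m[P→φ3] = [T, T]
r4 m[M→φ2] = [F, T]
r4 m[M→φ5] = [T, T]
r5 m[φ0→N] = [T, T]
r5 m[φ0→P] = [T, T]
r5 m[φ1→N] = [F, T]
r5 m[φ1→E] = [T, T]
r5 m[φ2→E] = [F, T]
r5 m[φ2→M] = [T, T]
r5 m[φ3→P] = [T, F]
r5 m[φ4→E] = [F, T]
r5 m[φ5→M] = [F, T]
r5 m[φ6→E] = [F, T]
r5 m[N→φ0] = [F, T]
r5 m[N→φ1] = [T, T]
r5 m[E→φ1] = [F, T]
r5 m[E→φ2] = [F, T]
r5 m[E→φ4] = [F, T]
r5 m[E→φ6] = [F, T]
r5 m[P→φ0] = [T, F]
r5 m[P→φ3] = [T, T]
r5 m[M→φ2] = [F, T]
r5 m[M→φ5] = [T, T]
fixed point reached at round 5
b[P] = ⊗ incoming = [T, F]

b[P] = [T, F]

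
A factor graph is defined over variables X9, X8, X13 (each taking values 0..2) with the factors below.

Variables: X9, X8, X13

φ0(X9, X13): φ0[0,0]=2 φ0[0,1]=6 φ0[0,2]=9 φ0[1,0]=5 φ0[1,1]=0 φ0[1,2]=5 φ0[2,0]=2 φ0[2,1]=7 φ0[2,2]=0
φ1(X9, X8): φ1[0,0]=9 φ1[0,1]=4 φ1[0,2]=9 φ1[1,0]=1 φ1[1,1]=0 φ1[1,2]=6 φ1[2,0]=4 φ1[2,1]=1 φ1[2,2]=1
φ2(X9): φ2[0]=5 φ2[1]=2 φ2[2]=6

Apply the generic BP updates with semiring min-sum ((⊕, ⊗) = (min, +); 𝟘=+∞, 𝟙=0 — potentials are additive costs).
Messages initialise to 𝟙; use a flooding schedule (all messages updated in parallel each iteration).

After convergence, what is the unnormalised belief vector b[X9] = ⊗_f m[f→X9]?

init: all messages = 𝟙 over 3 values
r1 m[φ0→X9] = [2, 0, 0]
r1 m[φ0→X13] = [2, 0, 0]
r1 m[φ1→X9] = [4, 0, 1]
r1 m[φ1→X8] = [1, 0, 1]
r1 m[φ2→X9] = [5, 2, 6]
r1 m[X9→φ0] = [0, 0, 0]
r1 m[X9→φ1] = [0, 0, 0]
r1 m[X9→φ2] = [0, 0, 0]
r1 m[X8→φ1] = [0, 0, 0]
r1 m[X13→φ0] = [0, 0, 0]
r2 m[φ0→X9] = [2, 0, 0]
r2 m[φ0→X13] = [2, 0, 0]
r2 m[φ1→X9] = [4, 0, 1]
r2 m[φ1→X8] = [1, 0, 1]
r2 m[φ2→X9] = [5, 2, 6]
r2 m[X9→φ0] = [9, 2, 7]
r2 m[X9→φ1] = [7, 2, 6]
r2 m[X9→φ2] = [6, 0, 1]
r2 m[X8→φ1] = [0, 0, 0]
r2 m[X13→φ0] = [0, 0, 0]
r3 m[φ0→X9] = [2, 0, 0]
r3 m[φ0→X13] = [7, 2, 7]
r3 m[φ1→X9] = [4, 0, 1]
r3 m[φ1→X8] = [3, 2, 7]
r3 m[φ2→X9] = [5, 2, 6]
r3 m[X9→φ0] = [9, 2, 7]
r3 m[X9→φ1] = [7, 2, 6]
r3 m[X9→φ2] = [6, 0, 1]
r3 m[X8→φ1] = [0, 0, 0]
r3 m[X13→φ0] = [0, 0, 0]
r4 m[φ0→X9] = [2, 0, 0]
r4 m[φ0→X13] = [7, 2, 7]
r4 m[φ1→X9] = [4, 0, 1]
r4 m[φ1→X8] = [3, 2, 7]
r4 m[φ2→X9] = [5, 2, 6]
r4 m[X9→φ0] = [9, 2, 7]
r4 m[X9→φ1] = [7, 2, 6]
r4 m[X9→φ2] = [6, 0, 1]
r4 m[X8→φ1] = [0, 0, 0]
r4 m[X13→φ0] = [0, 0, 0]
fixed point reached at round 4
b[X9] = ⊗ incoming = [11, 2, 7]

b[X9] = [11, 2, 7]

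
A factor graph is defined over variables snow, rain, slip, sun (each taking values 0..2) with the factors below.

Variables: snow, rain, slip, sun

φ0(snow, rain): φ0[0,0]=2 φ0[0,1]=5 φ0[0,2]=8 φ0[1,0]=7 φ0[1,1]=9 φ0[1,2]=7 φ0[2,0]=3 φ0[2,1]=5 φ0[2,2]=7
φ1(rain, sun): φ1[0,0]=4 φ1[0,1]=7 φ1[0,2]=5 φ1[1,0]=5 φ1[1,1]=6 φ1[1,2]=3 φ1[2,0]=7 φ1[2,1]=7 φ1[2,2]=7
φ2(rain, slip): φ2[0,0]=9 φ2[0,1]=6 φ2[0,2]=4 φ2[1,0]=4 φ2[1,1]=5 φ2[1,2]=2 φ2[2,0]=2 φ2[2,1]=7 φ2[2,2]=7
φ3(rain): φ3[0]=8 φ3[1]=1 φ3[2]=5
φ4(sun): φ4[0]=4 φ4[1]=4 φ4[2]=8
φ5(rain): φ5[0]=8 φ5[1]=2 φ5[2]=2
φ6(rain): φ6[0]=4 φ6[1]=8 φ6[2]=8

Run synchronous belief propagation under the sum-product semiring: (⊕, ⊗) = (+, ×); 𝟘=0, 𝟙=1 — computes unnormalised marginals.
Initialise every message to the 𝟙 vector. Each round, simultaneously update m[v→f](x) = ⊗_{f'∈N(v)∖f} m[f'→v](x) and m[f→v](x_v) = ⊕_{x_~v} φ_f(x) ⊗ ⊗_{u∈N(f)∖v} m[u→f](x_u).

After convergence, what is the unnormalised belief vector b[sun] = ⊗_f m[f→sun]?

b[sun] = [1789248, 2503040, 3991936]

init: all messages = 𝟙 over 3 values
r1 m[φ0→snow] = [15, 23, 15]
r1 m[φ0→rain] = [12, 19, 22]
r1 m[φ1→rain] = [16, 14, 21]
r1 m[φ1→sun] = [16, 20, 15]
r1 m[φ2→rain] = [19, 11, 16]
r1 m[φ2→slip] = [15, 18, 13]
r1 m[φ3→rain] = [8, 1, 5]
r1 m[φ4→sun] = [4, 4, 8]
r1 m[φ5→rain] = [8, 2, 2]
r1 m[φ6→rain] = [4, 8, 8]
r1 m[snow→φ0] = [1, 1, 1]
r1 m[rain→φ0] = [1, 1, 1]
r1 m[rain→φ1] = [1, 1, 1]
r1 m[rain→φ2] = [1, 1, 1]
r1 m[rain→φ3] = [1, 1, 1]
r1 m[rain→φ5] = [1, 1, 1]
r1 m[rain→φ6] = [1, 1, 1]
r1 m[slip→φ2] = [1, 1, 1]
r1 m[sun→φ1] = [1, 1, 1]
r1 m[sun→φ4] = [1, 1, 1]
r2 m[φ0→snow] = [15, 23, 15]
r2 m[φ0→rain] = [12, 19, 22]
r2 m[φ1→rain] = [16, 14, 21]
r2 m[φ1→sun] = [16, 20, 15]
r2 m[φ2→rain] = [19, 11, 16]
r2 m[φ2→slip] = [15, 18, 13]
r2 m[φ3→rain] = [8, 1, 5]
r2 m[φ4→sun] = [4, 4, 8]
r2 m[φ5→rain] = [8, 2, 2]
r2 m[φ6→rain] = [4, 8, 8]
r2 m[snow→φ0] = [1, 1, 1]
r2 m[rain→φ0] = [77824, 2464, 26880]
r2 m[rain→φ1] = [58368, 3344, 28160]
r2 m[rain→φ2] = [49152, 4256, 36960]
r2 m[rain→φ3] = [116736, 46816, 118272]
r2 m[rain→φ5] = [116736, 23408, 295680]
r2 m[rain→φ6] = [233472, 5852, 73920]
r2 m[slip→φ2] = [1, 1, 1]
r2 m[sun→φ1] = [4, 4, 8]
r2 m[sun→φ4] = [16, 20, 15]
r3 m[φ0→snow] = [383008, 755104, 433952]
r3 m[φ0→rain] = [12, 19, 22]
r3 m[φ1→rain] = [84, 68, 112]
r3 m[φ1→sun] = [447312, 625760, 498992]
r3 m[φ2→rain] = [19, 11, 16]
r3 m[φ2→slip] = [533312, 574912, 463840]
r3 m[φ3→rain] = [8, 1, 5]
r3 m[φ4→sun] = [4, 4, 8]
r3 m[φ5→rain] = [8, 2, 2]
r3 m[φ6→rain] = [4, 8, 8]
r3 m[snow→φ0] = [1, 1, 1]
r3 m[rain→φ0] = [77824, 2464, 26880]
r3 m[rain→φ1] = [58368, 3344, 28160]
r3 m[rain→φ2] = [49152, 4256, 36960]
r3 m[rain→φ3] = [116736, 46816, 118272]
r3 m[rain→φ5] = [116736, 23408, 295680]
r3 m[rain→φ6] = [233472, 5852, 73920]
r3 m[slip→φ2] = [1, 1, 1]
r3 m[sun→φ1] = [4, 4, 8]
r3 m[sun→φ4] = [16, 20, 15]
r4 m[φ0→snow] = [383008, 755104, 433952]
r4 m[φ0→rain] = [12, 19, 22]
r4 m[φ1→rain] = [84, 68, 112]
r4 m[φ1→sun] = [447312, 625760, 498992]
r4 m[φ2→rain] = [19, 11, 16]
r4 m[φ2→slip] = [533312, 574912, 463840]
r4 m[φ3→rain] = [8, 1, 5]
r4 m[φ4→sun] = [4, 4, 8]
r4 m[φ5→rain] = [8, 2, 2]
r4 m[φ6→rain] = [4, 8, 8]
r4 m[snow→φ0] = [1, 1, 1]
r4 m[rain→φ0] = [408576, 11968, 143360]
r4 m[rain→φ1] = [58368, 3344, 28160]
r4 m[rain→φ2] = [258048, 20672, 197120]
r4 m[rain→φ3] = [612864, 227392, 630784]
r4 m[rain→φ5] = [612864, 113696, 1576960]
r4 m[rain→φ6] = [1225728, 28424, 394240]
r4 m[slip→φ2] = [1, 1, 1]
r4 m[sun→φ1] = [4, 4, 8]
r4 m[sun→φ4] = [447312, 625760, 498992]
r5 m[φ0→snow] = [2023872, 3971264, 2289088]
r5 m[φ0→rain] = [12, 19, 22]
r5 m[φ1→rain] = [84, 68, 112]
r5 m[φ1→sun] = [447312, 625760, 498992]
r5 m[φ2→rain] = [19, 11, 16]
r5 m[φ2→slip] = [2799360, 3031488, 2453376]
r5 m[φ3→rain] = [8, 1, 5]
r5 m[φ4→sun] = [4, 4, 8]
r5 m[φ5→rain] = [8, 2, 2]
r5 m[φ6→rain] = [4, 8, 8]
r5 m[snow→φ0] = [1, 1, 1]
r5 m[rain→φ0] = [408576, 11968, 143360]
r5 m[rain→φ1] = [58368, 3344, 28160]
r5 m[rain→φ2] = [258048, 20672, 197120]
r5 m[rain→φ3] = [612864, 227392, 630784]
r5 m[rain→φ5] = [612864, 113696, 1576960]
r5 m[rain→φ6] = [1225728, 28424, 394240]
r5 m[slip→φ2] = [1, 1, 1]
r5 m[sun→φ1] = [4, 4, 8]
r5 m[sun→φ4] = [447312, 625760, 498992]
r6 m[φ0→snow] = [2023872, 3971264, 2289088]
r6 m[φ0→rain] = [12, 19, 22]
r6 m[φ1→rain] = [84, 68, 112]
r6 m[φ1→sun] = [447312, 625760, 498992]
r6 m[φ2→rain] = [19, 11, 16]
r6 m[φ2→slip] = [2799360, 3031488, 2453376]
r6 m[φ3→rain] = [8, 1, 5]
r6 m[φ4→sun] = [4, 4, 8]
r6 m[φ5→rain] = [8, 2, 2]
r6 m[φ6→rain] = [4, 8, 8]
r6 m[snow→φ0] = [1, 1, 1]
r6 m[rain→φ0] = [408576, 11968, 143360]
r6 m[rain→φ1] = [58368, 3344, 28160]
r6 m[rain→φ2] = [258048, 20672, 197120]
r6 m[rain→φ3] = [612864, 227392, 630784]
r6 m[rain→φ5] = [612864, 113696, 1576960]
r6 m[rain→φ6] = [1225728, 28424, 394240]
r6 m[slip→φ2] = [1, 1, 1]
r6 m[sun→φ1] = [4, 4, 8]
r6 m[sun→φ4] = [447312, 625760, 498992]
fixed point reached at round 6
b[sun] = ⊗ incoming = [1789248, 2503040, 3991936]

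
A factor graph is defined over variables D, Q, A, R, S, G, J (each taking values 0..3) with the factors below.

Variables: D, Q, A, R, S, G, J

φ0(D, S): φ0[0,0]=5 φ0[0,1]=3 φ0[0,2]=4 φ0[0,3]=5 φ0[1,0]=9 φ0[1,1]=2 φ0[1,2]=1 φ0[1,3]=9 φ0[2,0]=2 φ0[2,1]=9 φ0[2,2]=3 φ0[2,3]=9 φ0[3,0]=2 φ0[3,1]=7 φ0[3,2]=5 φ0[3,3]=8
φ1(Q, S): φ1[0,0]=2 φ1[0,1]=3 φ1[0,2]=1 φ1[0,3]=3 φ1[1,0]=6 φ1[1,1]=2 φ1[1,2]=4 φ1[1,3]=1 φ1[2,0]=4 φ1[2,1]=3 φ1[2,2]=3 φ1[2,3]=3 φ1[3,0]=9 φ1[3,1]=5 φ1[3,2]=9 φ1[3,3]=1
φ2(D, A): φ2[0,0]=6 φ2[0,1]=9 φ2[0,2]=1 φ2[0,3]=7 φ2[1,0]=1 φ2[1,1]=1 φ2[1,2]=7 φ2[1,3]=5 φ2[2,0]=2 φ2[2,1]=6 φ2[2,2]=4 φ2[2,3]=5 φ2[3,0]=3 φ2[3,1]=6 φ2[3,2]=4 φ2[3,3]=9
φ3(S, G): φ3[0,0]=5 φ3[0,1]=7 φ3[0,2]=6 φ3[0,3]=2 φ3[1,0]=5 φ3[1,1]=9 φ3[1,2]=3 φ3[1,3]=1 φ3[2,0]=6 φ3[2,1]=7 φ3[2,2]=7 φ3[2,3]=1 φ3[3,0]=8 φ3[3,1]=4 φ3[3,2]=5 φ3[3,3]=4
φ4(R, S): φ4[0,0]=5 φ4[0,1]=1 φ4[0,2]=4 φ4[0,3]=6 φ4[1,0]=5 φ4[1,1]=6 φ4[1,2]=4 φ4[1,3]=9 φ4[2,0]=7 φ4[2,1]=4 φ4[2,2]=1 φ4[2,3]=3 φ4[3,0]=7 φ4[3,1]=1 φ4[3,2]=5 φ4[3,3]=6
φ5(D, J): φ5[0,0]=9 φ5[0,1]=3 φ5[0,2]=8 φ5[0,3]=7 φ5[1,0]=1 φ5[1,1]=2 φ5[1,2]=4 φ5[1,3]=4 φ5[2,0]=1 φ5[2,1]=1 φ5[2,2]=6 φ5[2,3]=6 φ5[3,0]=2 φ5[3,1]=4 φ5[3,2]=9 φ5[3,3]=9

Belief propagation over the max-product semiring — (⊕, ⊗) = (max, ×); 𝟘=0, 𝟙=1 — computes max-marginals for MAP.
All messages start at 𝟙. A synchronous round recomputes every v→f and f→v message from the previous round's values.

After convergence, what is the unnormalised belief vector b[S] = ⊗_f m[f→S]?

init: all messages = 𝟙 over 4 values
r1 m[φ0→D] = [5, 9, 9, 8]
r1 m[φ0→S] = [9, 9, 5, 9]
r1 m[φ1→Q] = [3, 6, 4, 9]
r1 m[φ1→S] = [9, 5, 9, 3]
r1 m[φ2→D] = [9, 7, 6, 9]
r1 m[φ2→A] = [6, 9, 7, 9]
r1 m[φ3→S] = [7, 9, 7, 8]
r1 m[φ3→G] = [8, 9, 7, 4]
r1 m[φ4→R] = [6, 9, 7, 7]
r1 m[φ4→S] = [7, 6, 5, 9]
r1 m[φ5→D] = [9, 4, 6, 9]
r1 m[φ5→J] = [9, 4, 9, 9]
r1 m[D→φ0] = [1, 1, 1, 1]
r1 m[D→φ2] = [1, 1, 1, 1]
r1 m[D→φ5] = [1, 1, 1, 1]
r1 m[Q→φ1] = [1, 1, 1, 1]
r1 m[A→φ2] = [1, 1, 1, 1]
r1 m[R→φ4] = [1, 1, 1, 1]
r1 m[S→φ0] = [1, 1, 1, 1]
r1 m[S→φ1] = [1, 1, 1, 1]
r1 m[S→φ3] = [1, 1, 1, 1]
r1 m[S→φ4] = [1, 1, 1, 1]
r1 m[G→φ3] = [1, 1, 1, 1]
r1 m[J→φ5] = [1, 1, 1, 1]
r2 m[φ0→D] = [5, 9, 9, 8]
r2 m[φ0→S] = [9, 9, 5, 9]
r2 m[φ1→Q] = [3, 6, 4, 9]
r2 m[φ1→S] = [9, 5, 9, 3]
r2 m[φ2→D] = [9, 7, 6, 9]
r2 m[φ2→A] = [6, 9, 7, 9]
r2 m[φ3→S] = [7, 9, 7, 8]
r2 m[φ3→G] = [8, 9, 7, 4]
r2 m[φ4→R] = [6, 9, 7, 7]
r2 m[φ4→S] = [7, 6, 5, 9]
r2 m[φ5→D] = [9, 4, 6, 9]
r2 m[φ5→J] = [9, 4, 9, 9]
r2 m[D→φ0] = [81, 28, 36, 81]
r2 m[D→φ2] = [45, 36, 54, 72]
r2 m[D→φ5] = [45, 63, 54, 72]
r2 m[Q→φ1] = [1, 1, 1, 1]
r2 m[A→φ2] = [1, 1, 1, 1]
r2 m[R→φ4] = [1, 1, 1, 1]
r2 m[S→φ0] = [441, 270, 315, 216]
r2 m[S→φ1] = [441, 486, 175, 648]
r2 m[S→φ3] = [567, 270, 225, 243]
r2 m[S→φ4] = [567, 405, 315, 216]
r2 m[G→φ3] = [1, 1, 1, 1]
r2 m[J→φ5] = [1, 1, 1, 1]
r3 m[φ0→D] = [2205, 3969, 2430, 1890]
r3 m[φ0→S] = [405, 567, 405, 648]
r3 m[φ1→Q] = [1944, 2646, 1944, 3969]
r3 m[φ1→S] = [9, 5, 9, 3]
r3 m[φ2→D] = [9, 7, 6, 9]
r3 m[φ2→A] = [270, 432, 288, 648]
r3 m[φ3→S] = [7, 9, 7, 8]
r3 m[φ3→G] = [2835, 3969, 3402, 1134]
r3 m[φ4→R] = [2835, 2835, 3969, 3969]
r3 m[φ4→S] = [7, 6, 5, 9]
r3 m[φ5→D] = [9, 4, 6, 9]
r3 m[φ5→J] = [405, 288, 648, 648]
r3 m[D→φ0] = [81, 28, 36, 81]
r3 m[D→φ2] = [45, 36, 54, 72]
r3 m[D→φ5] = [45, 63, 54, 72]
r3 m[Q→φ1] = [1, 1, 1, 1]
r3 m[A→φ2] = [1, 1, 1, 1]
r3 m[R→φ4] = [1, 1, 1, 1]
r3 m[S→φ0] = [441, 270, 315, 216]
r3 m[S→φ1] = [441, 486, 175, 648]
r3 m[S→φ3] = [567, 270, 225, 243]
r3 m[S→φ4] = [567, 405, 315, 216]
r3 m[G→φ3] = [1, 1, 1, 1]
r3 m[J→φ5] = [1, 1, 1, 1]
r4 m[φ0→D] = [2205, 3969, 2430, 1890]
r4 m[φ0→S] = [405, 567, 405, 648]
r4 m[φ1→Q] = [1944, 2646, 1944, 3969]
r4 m[φ1→S] = [9, 5, 9, 3]
r4 m[φ2→D] = [9, 7, 6, 9]
r4 m[φ2→A] = [270, 432, 288, 648]
r4 m[φ3→S] = [7, 9, 7, 8]
r4 m[φ3→G] = [2835, 3969, 3402, 1134]
r4 m[φ4→R] = [2835, 2835, 3969, 3969]
r4 m[φ4→S] = [7, 6, 5, 9]
r4 m[φ5→D] = [9, 4, 6, 9]
r4 m[φ5→J] = [405, 288, 648, 648]
r4 m[D→φ0] = [81, 28, 36, 81]
r4 m[D→φ2] = [19845, 15876, 14580, 17010]
r4 m[D→φ5] = [19845, 27783, 14580, 17010]
r4 m[Q→φ1] = [1, 1, 1, 1]
r4 m[A→φ2] = [1, 1, 1, 1]
r4 m[R→φ4] = [1, 1, 1, 1]
r4 m[S→φ0] = [441, 270, 315, 216]
r4 m[S→φ1] = [19845, 30618, 14175, 46656]
r4 m[S→φ3] = [25515, 17010, 18225, 17496]
r4 m[S→φ4] = [25515, 25515, 25515, 15552]
r4 m[G→φ3] = [1, 1, 1, 1]
r4 m[J→φ5] = [1, 1, 1, 1]
r5 m[φ0→D] = [2205, 3969, 2430, 1890]
r5 m[φ0→S] = [405, 567, 405, 648]
r5 m[φ1→Q] = [139968, 119070, 139968, 178605]
r5 m[φ1→S] = [9, 5, 9, 3]
r5 m[φ2→D] = [9, 7, 6, 9]
r5 m[φ2→A] = [119070, 178605, 111132, 153090]
r5 m[φ3→S] = [7, 9, 7, 8]
r5 m[φ3→G] = [139968, 178605, 153090, 69984]
r5 m[φ4→R] = [127575, 153090, 178605, 178605]
r5 m[φ4→S] = [7, 6, 5, 9]
r5 m[φ5→D] = [9, 4, 6, 9]
r5 m[φ5→J] = [178605, 68040, 158760, 153090]
r5 m[D→φ0] = [81, 28, 36, 81]
r5 m[D→φ2] = [19845, 15876, 14580, 17010]
r5 m[D→φ5] = [19845, 27783, 14580, 17010]
r5 m[Q→φ1] = [1, 1, 1, 1]
r5 m[A→φ2] = [1, 1, 1, 1]
r5 m[R→φ4] = [1, 1, 1, 1]
r5 m[S→φ0] = [441, 270, 315, 216]
r5 m[S→φ1] = [19845, 30618, 14175, 46656]
r5 m[S→φ3] = [25515, 17010, 18225, 17496]
r5 m[S→φ4] = [25515, 25515, 25515, 15552]
r5 m[G→φ3] = [1, 1, 1, 1]
r5 m[J→φ5] = [1, 1, 1, 1]
r6 m[φ0→D] = [2205, 3969, 2430, 1890]
r6 m[φ0→S] = [405, 567, 405, 648]
r6 m[φ1→Q] = [139968, 119070, 139968, 178605]
r6 m[φ1→S] = [9, 5, 9, 3]
r6 m[φ2→D] = [9, 7, 6, 9]
r6 m[φ2→A] = [119070, 178605, 111132, 153090]
r6 m[φ3→S] = [7, 9, 7, 8]
r6 m[φ3→G] = [139968, 178605, 153090, 69984]
r6 m[φ4→R] = [127575, 153090, 178605, 178605]
r6 m[φ4→S] = [7, 6, 5, 9]
r6 m[φ5→D] = [9, 4, 6, 9]
r6 m[φ5→J] = [178605, 68040, 158760, 153090]
r6 m[D→φ0] = [81, 28, 36, 81]
r6 m[D→φ2] = [19845, 15876, 14580, 17010]
r6 m[D→φ5] = [19845, 27783, 14580, 17010]
r6 m[Q→φ1] = [1, 1, 1, 1]
r6 m[A→φ2] = [1, 1, 1, 1]
r6 m[R→φ4] = [1, 1, 1, 1]
r6 m[S→φ0] = [441, 270, 315, 216]
r6 m[S→φ1] = [19845, 30618, 14175, 46656]
r6 m[S→φ3] = [25515, 17010, 18225, 17496]
r6 m[S→φ4] = [25515, 25515, 25515, 15552]
r6 m[G→φ3] = [1, 1, 1, 1]
r6 m[J→φ5] = [1, 1, 1, 1]
fixed point reached at round 6
b[S] = ⊗ incoming = [178605, 153090, 127575, 139968]

b[S] = [178605, 153090, 127575, 139968]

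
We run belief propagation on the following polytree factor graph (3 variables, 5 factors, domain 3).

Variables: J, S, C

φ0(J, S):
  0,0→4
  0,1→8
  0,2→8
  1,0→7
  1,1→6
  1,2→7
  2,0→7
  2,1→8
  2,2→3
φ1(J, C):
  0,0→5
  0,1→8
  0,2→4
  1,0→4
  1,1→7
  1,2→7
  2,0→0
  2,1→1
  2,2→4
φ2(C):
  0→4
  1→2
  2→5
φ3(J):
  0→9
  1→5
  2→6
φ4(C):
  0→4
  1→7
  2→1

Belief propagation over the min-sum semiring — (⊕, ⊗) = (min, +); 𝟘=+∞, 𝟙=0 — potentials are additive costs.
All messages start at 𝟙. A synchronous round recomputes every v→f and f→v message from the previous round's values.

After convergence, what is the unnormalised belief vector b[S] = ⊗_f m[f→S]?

b[S] = [21, 22, 17]

init: all messages = 𝟙 over 3 values
r1 m[φ0→J] = [4, 6, 3]
r1 m[φ0→S] = [4, 6, 3]
r1 m[φ1→J] = [4, 4, 0]
r1 m[φ1→C] = [0, 1, 4]
r1 m[φ2→C] = [4, 2, 5]
r1 m[φ3→J] = [9, 5, 6]
r1 m[φ4→C] = [4, 7, 1]
r1 m[J→φ0] = [0, 0, 0]
r1 m[J→φ1] = [0, 0, 0]
r1 m[J→φ3] = [0, 0, 0]
r1 m[S→φ0] = [0, 0, 0]
r1 m[C→φ1] = [0, 0, 0]
r1 m[C→φ2] = [0, 0, 0]
r1 m[C→φ4] = [0, 0, 0]
r2 m[φ0→J] = [4, 6, 3]
r2 m[φ0→S] = [4, 6, 3]
r2 m[φ1→J] = [4, 4, 0]
r2 m[φ1→C] = [0, 1, 4]
r2 m[φ2→C] = [4, 2, 5]
r2 m[φ3→J] = [9, 5, 6]
r2 m[φ4→C] = [4, 7, 1]
r2 m[J→φ0] = [13, 9, 6]
r2 m[J→φ1] = [13, 11, 9]
r2 m[J→φ3] = [8, 10, 3]
r2 m[S→φ0] = [0, 0, 0]
r2 m[C→φ1] = [8, 9, 6]
r2 m[C→φ2] = [4, 8, 5]
r2 m[C→φ4] = [4, 3, 9]
r3 m[φ0→J] = [4, 6, 3]
r3 m[φ0→S] = [13, 14, 9]
r3 m[φ1→J] = [10, 12, 8]
r3 m[φ1→C] = [9, 10, 13]
r3 m[φ2→C] = [4, 2, 5]
r3 m[φ3→J] = [9, 5, 6]
r3 m[φ4→C] = [4, 7, 1]
r3 m[J→φ0] = [13, 9, 6]
r3 m[J→φ1] = [13, 11, 9]
r3 m[J→φ3] = [8, 10, 3]
r3 m[S→φ0] = [0, 0, 0]
r3 m[C→φ1] = [8, 9, 6]
r3 m[C→φ2] = [4, 8, 5]
r3 m[C→φ4] = [4, 3, 9]
r4 m[φ0→J] = [4, 6, 3]
r4 m[φ0→S] = [13, 14, 9]
r4 m[φ1→J] = [10, 12, 8]
r4 m[φ1→C] = [9, 10, 13]
r4 m[φ2→C] = [4, 2, 5]
r4 m[φ3→J] = [9, 5, 6]
r4 m[φ4→C] = [4, 7, 1]
r4 m[J→φ0] = [19, 17, 14]
r4 m[J→φ1] = [13, 11, 9]
r4 m[J→φ3] = [14, 18, 11]
r4 m[S→φ0] = [0, 0, 0]
r4 m[C→φ1] = [8, 9, 6]
r4 m[C→φ2] = [13, 17, 14]
r4 m[C→φ4] = [13, 12, 18]
r5 m[φ0→J] = [4, 6, 3]
r5 m[φ0→S] = [21, 22, 17]
r5 m[φ1→J] = [10, 12, 8]
r5 m[φ1→C] = [9, 10, 13]
r5 m[φ2→C] = [4, 2, 5]
r5 m[φ3→J] = [9, 5, 6]
r5 m[φ4→C] = [4, 7, 1]
r5 m[J→φ0] = [19, 17, 14]
r5 m[J→φ1] = [13, 11, 9]
r5 m[J→φ3] = [14, 18, 11]
r5 m[S→φ0] = [0, 0, 0]
r5 m[C→φ1] = [8, 9, 6]
r5 m[C→φ2] = [13, 17, 14]
r5 m[C→φ4] = [13, 12, 18]
r6 m[φ0→J] = [4, 6, 3]
r6 m[φ0→S] = [21, 22, 17]
r6 m[φ1→J] = [10, 12, 8]
r6 m[φ1→C] = [9, 10, 13]
r6 m[φ2→C] = [4, 2, 5]
r6 m[φ3→J] = [9, 5, 6]
r6 m[φ4→C] = [4, 7, 1]
r6 m[J→φ0] = [19, 17, 14]
r6 m[J→φ1] = [13, 11, 9]
r6 m[J→φ3] = [14, 18, 11]
r6 m[S→φ0] = [0, 0, 0]
r6 m[C→φ1] = [8, 9, 6]
r6 m[C→φ2] = [13, 17, 14]
r6 m[C→φ4] = [13, 12, 18]
fixed point reached at round 6
b[S] = ⊗ incoming = [21, 22, 17]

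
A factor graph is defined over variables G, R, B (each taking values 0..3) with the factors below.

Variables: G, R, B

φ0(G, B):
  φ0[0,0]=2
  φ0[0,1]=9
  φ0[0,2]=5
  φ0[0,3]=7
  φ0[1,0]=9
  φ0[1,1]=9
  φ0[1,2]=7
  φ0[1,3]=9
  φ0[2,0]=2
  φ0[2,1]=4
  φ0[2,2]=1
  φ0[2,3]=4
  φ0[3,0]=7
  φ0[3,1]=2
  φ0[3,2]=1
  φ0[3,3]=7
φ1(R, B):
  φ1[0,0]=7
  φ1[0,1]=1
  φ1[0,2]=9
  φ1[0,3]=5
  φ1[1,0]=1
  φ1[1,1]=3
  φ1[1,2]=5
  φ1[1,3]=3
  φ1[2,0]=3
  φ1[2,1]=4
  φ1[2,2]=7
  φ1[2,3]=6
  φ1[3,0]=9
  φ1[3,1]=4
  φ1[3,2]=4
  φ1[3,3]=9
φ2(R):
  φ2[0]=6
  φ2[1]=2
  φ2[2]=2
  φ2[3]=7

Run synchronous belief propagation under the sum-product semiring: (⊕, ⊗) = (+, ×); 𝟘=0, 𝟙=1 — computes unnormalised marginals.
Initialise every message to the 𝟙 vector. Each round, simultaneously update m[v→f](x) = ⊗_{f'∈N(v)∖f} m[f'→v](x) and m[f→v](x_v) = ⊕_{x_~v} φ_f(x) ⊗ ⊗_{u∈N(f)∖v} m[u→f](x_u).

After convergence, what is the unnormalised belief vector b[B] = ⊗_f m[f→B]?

init: all messages = 𝟙 over 4 values
r1 m[φ0→G] = [23, 34, 11, 17]
r1 m[φ0→B] = [20, 24, 14, 27]
r1 m[φ1→R] = [22, 12, 20, 26]
r1 m[φ1→B] = [20, 12, 25, 23]
r1 m[φ2→R] = [6, 2, 2, 7]
r1 m[G→φ0] = [1, 1, 1, 1]
r1 m[R→φ1] = [1, 1, 1, 1]
r1 m[R→φ2] = [1, 1, 1, 1]
r1 m[B→φ0] = [1, 1, 1, 1]
r1 m[B→φ1] = [1, 1, 1, 1]
r2 m[φ0→G] = [23, 34, 11, 17]
r2 m[φ0→B] = [20, 24, 14, 27]
r2 m[φ1→R] = [22, 12, 20, 26]
r2 m[φ1→B] = [20, 12, 25, 23]
r2 m[φ2→R] = [6, 2, 2, 7]
r2 m[G→φ0] = [1, 1, 1, 1]
r2 m[R→φ1] = [6, 2, 2, 7]
r2 m[R→φ2] = [22, 12, 20, 26]
r2 m[B→φ0] = [20, 12, 25, 23]
r2 m[B→φ1] = [20, 24, 14, 27]
r3 m[φ0→G] = [434, 670, 205, 350]
r3 m[φ0→B] = [20, 24, 14, 27]
r3 m[φ1→R] = [425, 243, 416, 575]
r3 m[φ1→B] = [113, 48, 106, 111]
r3 m[φ2→R] = [6, 2, 2, 7]
r3 m[G→φ0] = [1, 1, 1, 1]
r3 m[R→φ1] = [6, 2, 2, 7]
r3 m[R→φ2] = [22, 12, 20, 26]
r3 m[B→φ0] = [20, 12, 25, 23]
r3 m[B→φ1] = [20, 24, 14, 27]
r4 m[φ0→G] = [434, 670, 205, 350]
r4 m[φ0→B] = [20, 24, 14, 27]
r4 m[φ1→R] = [425, 243, 416, 575]
r4 m[φ1→B] = [113, 48, 106, 111]
r4 m[φ2→R] = [6, 2, 2, 7]
r4 m[G→φ0] = [1, 1, 1, 1]
r4 m[R→φ1] = [6, 2, 2, 7]
r4 m[R→φ2] = [425, 243, 416, 575]
r4 m[B→φ0] = [113, 48, 106, 111]
r4 m[B→φ1] = [20, 24, 14, 27]
r5 m[φ0→G] = [1965, 3190, 968, 1770]
r5 m[φ0→B] = [20, 24, 14, 27]
r5 m[φ1→R] = [425, 243, 416, 575]
r5 m[φ1→B] = [113, 48, 106, 111]
r5 m[φ2→R] = [6, 2, 2, 7]
r5 m[G→φ0] = [1, 1, 1, 1]
r5 m[R→φ1] = [6, 2, 2, 7]
r5 m[R→φ2] = [425, 243, 416, 575]
r5 m[B→φ0] = [113, 48, 106, 111]
r5 m[B→φ1] = [20, 24, 14, 27]
r6 m[φ0→G] = [1965, 3190, 968, 1770]
r6 m[φ0→B] = [20, 24, 14, 27]
r6 m[φ1→R] = [425, 243, 416, 575]
r6 m[φ1→B] = [113, 48, 106, 111]
r6 m[φ2→R] = [6, 2, 2, 7]
r6 m[G→φ0] = [1, 1, 1, 1]
r6 m[R→φ1] = [6, 2, 2, 7]
r6 m[R→φ2] = [425, 243, 416, 575]
r6 m[B→φ0] = [113, 48, 106, 111]
r6 m[B→φ1] = [20, 24, 14, 27]
fixed point reached at round 6
b[B] = ⊗ incoming = [2260, 1152, 1484, 2997]

b[B] = [2260, 1152, 1484, 2997]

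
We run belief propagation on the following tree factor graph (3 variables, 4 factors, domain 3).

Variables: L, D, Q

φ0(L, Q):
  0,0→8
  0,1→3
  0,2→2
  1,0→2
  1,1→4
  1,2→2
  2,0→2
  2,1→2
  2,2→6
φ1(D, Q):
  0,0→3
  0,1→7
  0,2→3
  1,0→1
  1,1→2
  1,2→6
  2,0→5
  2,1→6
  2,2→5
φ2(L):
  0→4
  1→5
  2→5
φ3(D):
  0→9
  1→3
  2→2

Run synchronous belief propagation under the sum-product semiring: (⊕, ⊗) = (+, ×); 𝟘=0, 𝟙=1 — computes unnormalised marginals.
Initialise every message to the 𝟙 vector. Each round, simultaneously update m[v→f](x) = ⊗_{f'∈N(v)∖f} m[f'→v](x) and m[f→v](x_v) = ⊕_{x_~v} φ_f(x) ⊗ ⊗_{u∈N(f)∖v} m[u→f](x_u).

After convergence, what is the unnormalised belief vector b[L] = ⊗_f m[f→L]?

init: all messages = 𝟙 over 3 values
r1 m[φ0→L] = [13, 8, 10]
r1 m[φ0→Q] = [12, 9, 10]
r1 m[φ1→D] = [13, 9, 16]
r1 m[φ1→Q] = [9, 15, 14]
r1 m[φ2→L] = [4, 5, 5]
r1 m[φ3→D] = [9, 3, 2]
r1 m[L→φ0] = [1, 1, 1]
r1 m[L→φ2] = [1, 1, 1]
r1 m[D→φ1] = [1, 1, 1]
r1 m[D→φ3] = [1, 1, 1]
r1 m[Q→φ0] = [1, 1, 1]
r1 m[Q→φ1] = [1, 1, 1]
r2 m[φ0→L] = [13, 8, 10]
r2 m[φ0→Q] = [12, 9, 10]
r2 m[φ1→D] = [13, 9, 16]
r2 m[φ1→Q] = [9, 15, 14]
r2 m[φ2→L] = [4, 5, 5]
r2 m[φ3→D] = [9, 3, 2]
r2 m[L→φ0] = [4, 5, 5]
r2 m[L→φ2] = [13, 8, 10]
r2 m[D→φ1] = [9, 3, 2]
r2 m[D→φ3] = [13, 9, 16]
r2 m[Q→φ0] = [9, 15, 14]
r2 m[Q→φ1] = [12, 9, 10]
r3 m[φ0→L] = [145, 106, 132]
r3 m[φ0→Q] = [52, 42, 48]
r3 m[φ1→D] = [129, 90, 164]
r3 m[φ1→Q] = [40, 81, 55]
r3 m[φ2→L] = [4, 5, 5]
r3 m[φ3→D] = [9, 3, 2]
r3 m[L→φ0] = [4, 5, 5]
r3 m[L→φ2] = [13, 8, 10]
r3 m[D→φ1] = [9, 3, 2]
r3 m[D→φ3] = [13, 9, 16]
r3 m[Q→φ0] = [9, 15, 14]
r3 m[Q→φ1] = [12, 9, 10]
r4 m[φ0→L] = [145, 106, 132]
r4 m[φ0→Q] = [52, 42, 48]
r4 m[φ1→D] = [129, 90, 164]
r4 m[φ1→Q] = [40, 81, 55]
r4 m[φ2→L] = [4, 5, 5]
r4 m[φ3→D] = [9, 3, 2]
r4 m[L→φ0] = [4, 5, 5]
r4 m[L→φ2] = [145, 106, 132]
r4 m[D→φ1] = [9, 3, 2]
r4 m[D→φ3] = [129, 90, 164]
r4 m[Q→φ0] = [40, 81, 55]
r4 m[Q→φ1] = [52, 42, 48]
r5 m[φ0→L] = [673, 514, 572]
r5 m[φ0→Q] = [52, 42, 48]
r5 m[φ1→D] = [594, 424, 752]
r5 m[φ1→Q] = [40, 81, 55]
r5 m[φ2→L] = [4, 5, 5]
r5 m[φ3→D] = [9, 3, 2]
r5 m[L→φ0] = [4, 5, 5]
r5 m[L→φ2] = [145, 106, 132]
r5 m[D→φ1] = [9, 3, 2]
r5 m[D→φ3] = [129, 90, 164]
r5 m[Q→φ0] = [40, 81, 55]
r5 m[Q→φ1] = [52, 42, 48]
r6 m[φ0→L] = [673, 514, 572]
r6 m[φ0→Q] = [52, 42, 48]
r6 m[φ1→D] = [594, 424, 752]
r6 m[φ1→Q] = [40, 81, 55]
r6 m[φ2→L] = [4, 5, 5]
r6 m[φ3→D] = [9, 3, 2]
r6 m[L→φ0] = [4, 5, 5]
r6 m[L→φ2] = [673, 514, 572]
r6 m[D→φ1] = [9, 3, 2]
r6 m[D→φ3] = [594, 424, 752]
r6 m[Q→φ0] = [40, 81, 55]
r6 m[Q→φ1] = [52, 42, 48]
r7 m[φ0→L] = [673, 514, 572]
r7 m[φ0→Q] = [52, 42, 48]
r7 m[φ1→D] = [594, 424, 752]
r7 m[φ1→Q] = [40, 81, 55]
r7 m[φ2→L] = [4, 5, 5]
r7 m[φ3→D] = [9, 3, 2]
r7 m[L→φ0] = [4, 5, 5]
r7 m[L→φ2] = [673, 514, 572]
r7 m[D→φ1] = [9, 3, 2]
r7 m[D→φ3] = [594, 424, 752]
r7 m[Q→φ0] = [40, 81, 55]
r7 m[Q→φ1] = [52, 42, 48]
fixed point reached at round 7
b[L] = ⊗ incoming = [2692, 2570, 2860]

b[L] = [2692, 2570, 2860]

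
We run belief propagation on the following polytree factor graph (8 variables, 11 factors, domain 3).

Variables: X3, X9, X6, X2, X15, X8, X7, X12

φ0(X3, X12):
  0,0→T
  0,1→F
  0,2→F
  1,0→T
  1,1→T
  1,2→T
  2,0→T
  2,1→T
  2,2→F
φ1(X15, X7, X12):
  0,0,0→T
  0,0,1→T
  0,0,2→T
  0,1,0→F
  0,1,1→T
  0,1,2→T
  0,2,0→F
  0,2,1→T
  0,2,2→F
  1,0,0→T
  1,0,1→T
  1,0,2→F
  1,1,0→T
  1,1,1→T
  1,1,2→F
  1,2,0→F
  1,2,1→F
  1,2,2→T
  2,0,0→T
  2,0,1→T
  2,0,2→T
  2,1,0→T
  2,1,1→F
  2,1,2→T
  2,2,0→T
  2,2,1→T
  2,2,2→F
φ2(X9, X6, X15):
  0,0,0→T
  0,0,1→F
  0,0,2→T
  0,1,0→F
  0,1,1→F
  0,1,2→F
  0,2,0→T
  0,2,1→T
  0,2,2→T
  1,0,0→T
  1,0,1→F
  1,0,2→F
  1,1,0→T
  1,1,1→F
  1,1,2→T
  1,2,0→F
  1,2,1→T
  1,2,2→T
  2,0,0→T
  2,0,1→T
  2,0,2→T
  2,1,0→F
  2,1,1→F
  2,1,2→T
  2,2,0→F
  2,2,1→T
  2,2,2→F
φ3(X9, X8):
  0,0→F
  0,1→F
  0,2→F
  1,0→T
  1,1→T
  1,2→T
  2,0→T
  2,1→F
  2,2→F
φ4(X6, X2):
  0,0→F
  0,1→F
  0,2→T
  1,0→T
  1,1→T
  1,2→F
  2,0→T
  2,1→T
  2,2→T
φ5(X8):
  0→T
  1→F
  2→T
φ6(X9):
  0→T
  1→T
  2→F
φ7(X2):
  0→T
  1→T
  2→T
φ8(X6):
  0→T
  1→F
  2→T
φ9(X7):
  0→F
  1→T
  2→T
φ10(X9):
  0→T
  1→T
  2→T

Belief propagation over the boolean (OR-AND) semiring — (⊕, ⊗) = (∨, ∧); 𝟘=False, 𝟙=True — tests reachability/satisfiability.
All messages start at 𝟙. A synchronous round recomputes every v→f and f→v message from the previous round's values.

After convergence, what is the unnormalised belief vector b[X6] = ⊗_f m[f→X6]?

b[X6] = [T, F, T]

init: all messages = 𝟙 over 3 values
r1 m[φ0→X3] = [T, T, T]
r1 m[φ0→X12] = [T, T, T]
r1 m[φ1→X15] = [T, T, T]
r1 m[φ1→X7] = [T, T, T]
r1 m[φ1→X12] = [T, T, T]
r1 m[φ2→X9] = [T, T, T]
r1 m[φ2→X6] = [T, T, T]
r1 m[φ2→X15] = [T, T, T]
r1 m[φ3→X9] = [F, T, T]
r1 m[φ3→X8] = [T, T, T]
r1 m[φ4→X6] = [T, T, T]
r1 m[φ4→X2] = [T, T, T]
r1 m[φ5→X8] = [T, F, T]
r1 m[φ6→X9] = [T, T, F]
r1 m[φ7→X2] = [T, T, T]
r1 m[φ8→X6] = [T, F, T]
r1 m[φ9→X7] = [F, T, T]
r1 m[φ10→X9] = [T, T, T]
r1 m[X3→φ0] = [T, T, T]
r1 m[X9→φ2] = [T, T, T]
r1 m[X9→φ3] = [T, T, T]
r1 m[X9→φ6] = [T, T, T]
r1 m[X9→φ10] = [T, T, T]
r1 m[X6→φ2] = [T, T, T]
r1 m[X6→φ4] = [T, T, T]
r1 m[X6→φ8] = [T, T, T]
r1 m[X2→φ4] = [T, T, T]
r1 m[X2→φ7] = [T, T, T]
r1 m[X15→φ1] = [T, T, T]
r1 m[X15→φ2] = [T, T, T]
r1 m[X8→φ3] = [T, T, T]
r1 m[X8→φ5] = [T, T, T]
r1 m[X7→φ1] = [T, T, T]
r1 m[X7→φ9] = [T, T, T]
r1 m[X12→φ0] = [T, T, T]
r1 m[X12→φ1] = [T, T, T]
r2 m[φ0→X3] = [T, T, T]
r2 m[φ0→X12] = [T, T, T]
r2 m[φ1→X15] = [T, T, T]
r2 m[φ1→X7] = [T, T, T]
r2 m[φ1→X12] = [T, T, T]
r2 m[φ2→X9] = [T, T, T]
r2 m[φ2→X6] = [T, T, T]
r2 m[φ2→X15] = [T, T, T]
r2 m[φ3→X9] = [F, T, T]
r2 m[φ3→X8] = [T, T, T]
r2 m[φ4→X6] = [T, T, T]
r2 m[φ4→X2] = [T, T, T]
r2 m[φ5→X8] = [T, F, T]
r2 m[φ6→X9] = [T, T, F]
r2 m[φ7→X2] = [T, T, T]
r2 m[φ8→X6] = [T, F, T]
r2 m[φ9→X7] = [F, T, T]
r2 m[φ10→X9] = [T, T, T]
r2 m[X3→φ0] = [T, T, T]
r2 m[X9→φ2] = [F, T, F]
r2 m[X9→φ3] = [T, T, F]
r2 m[X9→φ6] = [F, T, T]
r2 m[X9→φ10] = [F, T, F]
r2 m[X6→φ2] = [T, F, T]
r2 m[X6→φ4] = [T, F, T]
r2 m[X6→φ8] = [T, T, T]
r2 m[X2→φ4] = [T, T, T]
r2 m[X2→φ7] = [T, T, T]
r2 m[X15→φ1] = [T, T, T]
r2 m[X15→φ2] = [T, T, T]
r2 m[X8→φ3] = [T, F, T]
r2 m[X8→φ5] = [T, T, T]
r2 m[X7→φ1] = [F, T, T]
r2 m[X7→φ9] = [T, T, T]
r2 m[X12→φ0] = [T, T, T]
r2 m[X12→φ1] = [T, T, T]
r3 m[φ0→X3] = [T, T, T]
r3 m[φ0→X12] = [T, T, T]
r3 m[φ1→X15] = [T, T, T]
r3 m[φ1→X7] = [T, T, T]
r3 m[φ1→X12] = [T, T, T]
r3 m[φ2→X9] = [T, T, T]
r3 m[φ2→X6] = [T, T, T]
r3 m[φ2→X15] = [T, T, T]
r3 m[φ3→X9] = [F, T, T]
r3 m[φ3→X8] = [T, T, T]
r3 m[φ4→X6] = [T, T, T]
r3 m[φ4→X2] = [T, T, T]
r3 m[φ5→X8] = [T, F, T]
r3 m[φ6→X9] = [T, T, F]
r3 m[φ7→X2] = [T, T, T]
r3 m[φ8→X6] = [T, F, T]
r3 m[φ9→X7] = [F, T, T]
r3 m[φ10→X9] = [T, T, T]
r3 m[X3→φ0] = [T, T, T]
r3 m[X9→φ2] = [F, T, F]
r3 m[X9→φ3] = [T, T, F]
r3 m[X9→φ6] = [F, T, T]
r3 m[X9→φ10] = [F, T, F]
r3 m[X6→φ2] = [T, F, T]
r3 m[X6→φ4] = [T, F, T]
r3 m[X6→φ8] = [T, T, T]
r3 m[X2→φ4] = [T, T, T]
r3 m[X2→φ7] = [T, T, T]
r3 m[X15→φ1] = [T, T, T]
r3 m[X15→φ2] = [T, T, T]
r3 m[X8→φ3] = [T, F, T]
r3 m[X8→φ5] = [T, T, T]
r3 m[X7→φ1] = [F, T, T]
r3 m[X7→φ9] = [T, T, T]
r3 m[X12→φ0] = [T, T, T]
r3 m[X12→φ1] = [T, T, T]
fixed point reached at round 3
b[X6] = ⊗ incoming = [T, F, T]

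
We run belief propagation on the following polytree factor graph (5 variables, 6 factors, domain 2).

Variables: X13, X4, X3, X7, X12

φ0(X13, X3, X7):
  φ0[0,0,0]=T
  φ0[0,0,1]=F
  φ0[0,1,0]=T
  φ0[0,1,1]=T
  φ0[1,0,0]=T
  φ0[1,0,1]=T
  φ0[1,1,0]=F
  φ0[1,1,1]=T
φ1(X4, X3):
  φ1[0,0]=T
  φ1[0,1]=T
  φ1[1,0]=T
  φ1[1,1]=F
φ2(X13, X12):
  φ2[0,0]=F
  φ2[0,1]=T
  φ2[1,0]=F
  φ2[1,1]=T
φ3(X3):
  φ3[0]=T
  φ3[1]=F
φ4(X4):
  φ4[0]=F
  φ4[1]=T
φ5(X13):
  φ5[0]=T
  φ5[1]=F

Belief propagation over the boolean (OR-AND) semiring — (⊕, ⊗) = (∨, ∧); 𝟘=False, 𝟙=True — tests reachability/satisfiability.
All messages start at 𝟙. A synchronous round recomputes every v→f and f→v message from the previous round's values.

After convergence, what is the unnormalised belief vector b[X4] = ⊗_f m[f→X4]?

init: all messages = 𝟙 over 2 values
r1 m[φ0→X13] = [T, T]
r1 m[φ0→X3] = [T, T]
r1 m[φ0→X7] = [T, T]
r1 m[φ1→X4] = [T, T]
r1 m[φ1→X3] = [T, T]
r1 m[φ2→X13] = [T, T]
r1 m[φ2→X12] = [F, T]
r1 m[φ3→X3] = [T, F]
r1 m[φ4→X4] = [F, T]
r1 m[φ5→X13] = [T, F]
r1 m[X13→φ0] = [T, T]
r1 m[X13→φ2] = [T, T]
r1 m[X13→φ5] = [T, T]
r1 m[X4→φ1] = [T, T]
r1 m[X4→φ4] = [T, T]
r1 m[X3→φ0] = [T, T]
r1 m[X3→φ1] = [T, T]
r1 m[X3→φ3] = [T, T]
r1 m[X7→φ0] = [T, T]
r1 m[X12→φ2] = [T, T]
r2 m[φ0→X13] = [T, T]
r2 m[φ0→X3] = [T, T]
r2 m[φ0→X7] = [T, T]
r2 m[φ1→X4] = [T, T]
r2 m[φ1→X3] = [T, T]
r2 m[φ2→X13] = [T, T]
r2 m[φ2→X12] = [F, T]
r2 m[φ3→X3] = [T, F]
r2 m[φ4→X4] = [F, T]
r2 m[φ5→X13] = [T, F]
r2 m[X13→φ0] = [T, F]
r2 m[X13→φ2] = [T, F]
r2 m[X13→φ5] = [T, T]
r2 m[X4→φ1] = [F, T]
r2 m[X4→φ4] = [T, T]
r2 m[X3→φ0] = [T, F]
r2 m[X3→φ1] = [T, F]
r2 m[X3→φ3] = [T, T]
r2 m[X7→φ0] = [T, T]
r2 m[X12→φ2] = [T, T]
r3 m[φ0→X13] = [T, T]
r3 m[φ0→X3] = [T, T]
r3 m[φ0→X7] = [T, F]
r3 m[φ1→X4] = [T, T]
r3 m[φ1→X3] = [T, F]
r3 m[φ2→X13] = [T, T]
r3 m[φ2→X12] = [F, T]
r3 m[φ3→X3] = [T, F]
r3 m[φ4→X4] = [F, T]
r3 m[φ5→X13] = [T, F]
r3 m[X13→φ0] = [T, F]
r3 m[X13→φ2] = [T, F]
r3 m[X13→φ5] = [T, T]
r3 m[X4→φ1] = [F, T]
r3 m[X4→φ4] = [T, T]
r3 m[X3→φ0] = [T, F]
r3 m[X3→φ1] = [T, F]
r3 m[X3→φ3] = [T, T]
r3 m[X7→φ0] = [T, T]
r3 m[X12→φ2] = [T, T]
r4 m[φ0→X13] = [T, T]
r4 m[φ0→X3] = [T, T]
r4 m[φ0→X7] = [T, F]
r4 m[φ1→X4] = [T, T]
r4 m[φ1→X3] = [T, F]
r4 m[φ2→X13] = [T, T]
r4 m[φ2→X12] = [F, T]
r4 m[φ3→X3] = [T, F]
r4 m[φ4→X4] = [F, T]
r4 m[φ5→X13] = [T, F]
r4 m[X13→φ0] = [T, F]
r4 m[X13→φ2] = [T, F]
r4 m[X13→φ5] = [T, T]
r4 m[X4→φ1] = [F, T]
r4 m[X4→φ4] = [T, T]
r4 m[X3→φ0] = [T, F]
r4 m[X3→φ1] = [T, F]
r4 m[X3→φ3] = [T, F]
r4 m[X7→φ0] = [T, T]
r4 m[X12→φ2] = [T, T]
r5 m[φ0→X13] = [T, T]
r5 m[φ0→X3] = [T, T]
r5 m[φ0→X7] = [T, F]
r5 m[φ1→X4] = [T, T]
r5 m[φ1→X3] = [T, F]
r5 m[φ2→X13] = [T, T]
r5 m[φ2→X12] = [F, T]
r5 m[φ3→X3] = [T, F]
r5 m[φ4→X4] = [F, T]
r5 m[φ5→X13] = [T, F]
r5 m[X13→φ0] = [T, F]
r5 m[X13→φ2] = [T, F]
r5 m[X13→φ5] = [T, T]
r5 m[X4→φ1] = [F, T]
r5 m[X4→φ4] = [T, T]
r5 m[X3→φ0] = [T, F]
r5 m[X3→φ1] = [T, F]
r5 m[X3→φ3] = [T, F]
r5 m[X7→φ0] = [T, T]
r5 m[X12→φ2] = [T, T]
fixed point reached at round 5
b[X4] = ⊗ incoming = [F, T]

b[X4] = [F, T]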